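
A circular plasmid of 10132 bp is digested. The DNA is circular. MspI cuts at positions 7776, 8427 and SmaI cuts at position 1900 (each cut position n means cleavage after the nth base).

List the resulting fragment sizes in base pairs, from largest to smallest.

Combined cut positions (sorted): 1900, 7776, 8427.
Circular molecule, 3 cuts → 3 fragments:
  7776 − 1900 = 5876 bp
  8427 − 7776 = 651 bp
  wrap: 10132 − 8427 + 1900 = 3605 bp
Sorted largest to smallest: 5876, 3605, 651 bp.

5876, 3605, 651 bp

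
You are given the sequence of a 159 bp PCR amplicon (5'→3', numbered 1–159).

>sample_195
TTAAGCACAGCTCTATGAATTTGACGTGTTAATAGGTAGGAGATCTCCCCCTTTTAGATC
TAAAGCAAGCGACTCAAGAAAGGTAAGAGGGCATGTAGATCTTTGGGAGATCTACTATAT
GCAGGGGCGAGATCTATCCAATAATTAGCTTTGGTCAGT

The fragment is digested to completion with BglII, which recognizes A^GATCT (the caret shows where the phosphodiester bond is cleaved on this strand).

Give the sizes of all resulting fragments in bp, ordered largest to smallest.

BglII sites (AGATCT) start at positions 41, 56, 97, 108, 130.
BglII cuts after the first base of each site, so after positions 41, 56, 97, 108, 130.
Linear molecule, 5 cuts → 6 fragments:
  1–41 → 41 bp
  42–56 → 15 bp
  57–97 → 41 bp
  98–108 → 11 bp
  109–130 → 22 bp
  131–159 → 29 bp
Sorted largest to smallest: 41, 41, 29, 22, 15, 11 bp.

41, 41, 29, 22, 15, 11 bp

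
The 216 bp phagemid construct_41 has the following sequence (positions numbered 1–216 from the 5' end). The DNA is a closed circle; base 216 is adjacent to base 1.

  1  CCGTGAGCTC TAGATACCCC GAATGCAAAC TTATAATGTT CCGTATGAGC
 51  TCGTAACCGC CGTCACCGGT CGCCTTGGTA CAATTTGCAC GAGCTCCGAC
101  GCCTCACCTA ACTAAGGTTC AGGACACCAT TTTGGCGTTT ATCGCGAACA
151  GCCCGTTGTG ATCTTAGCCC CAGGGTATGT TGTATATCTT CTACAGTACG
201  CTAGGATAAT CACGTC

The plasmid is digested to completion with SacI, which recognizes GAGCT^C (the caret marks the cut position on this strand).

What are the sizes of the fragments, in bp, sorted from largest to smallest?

SacI sites (GAGCTC) start at positions 5, 47, 91.
SacI cuts after base 5 of each site (before the last base), so after positions 9, 51, 95.
Circular molecule, 3 cuts → 3 fragments:
  10–51 → 42 bp
  52–95 → 44 bp
  96–216 then 1–9 → 121 + 9 = 130 bp
Sorted largest to smallest: 130, 44, 42 bp.

130, 44, 42 bp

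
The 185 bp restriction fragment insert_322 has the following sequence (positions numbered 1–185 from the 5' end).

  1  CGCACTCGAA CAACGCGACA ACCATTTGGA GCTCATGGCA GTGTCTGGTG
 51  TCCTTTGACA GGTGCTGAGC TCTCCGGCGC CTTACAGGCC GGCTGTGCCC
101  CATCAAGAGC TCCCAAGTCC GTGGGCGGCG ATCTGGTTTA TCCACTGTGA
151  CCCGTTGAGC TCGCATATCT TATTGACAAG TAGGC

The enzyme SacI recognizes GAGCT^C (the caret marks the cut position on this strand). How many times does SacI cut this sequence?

4

GAGCTC occurs starting at positions 29, 67, 107, 157.
SacI cuts at 4 sites.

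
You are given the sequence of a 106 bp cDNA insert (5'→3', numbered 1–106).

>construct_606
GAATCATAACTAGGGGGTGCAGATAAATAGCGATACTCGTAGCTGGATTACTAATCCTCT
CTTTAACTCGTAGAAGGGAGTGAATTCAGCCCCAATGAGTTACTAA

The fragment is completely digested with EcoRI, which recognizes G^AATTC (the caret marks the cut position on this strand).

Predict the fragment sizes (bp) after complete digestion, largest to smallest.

82, 24 bp

The EcoRI site (GAATTC) starts at position 82.
EcoRI cuts after the first base of each site, so after position 82.
Linear molecule, 1 cut → 2 fragments:
  1–82 → 82 bp
  83–106 → 24 bp
Sorted largest to smallest: 82, 24 bp.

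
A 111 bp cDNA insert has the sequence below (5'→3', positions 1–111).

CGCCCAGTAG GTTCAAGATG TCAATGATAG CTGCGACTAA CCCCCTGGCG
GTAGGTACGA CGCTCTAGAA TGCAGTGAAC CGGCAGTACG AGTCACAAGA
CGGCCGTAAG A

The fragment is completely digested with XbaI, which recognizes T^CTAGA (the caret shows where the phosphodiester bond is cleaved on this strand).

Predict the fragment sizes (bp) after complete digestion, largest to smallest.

The XbaI site (TCTAGA) starts at position 64.
XbaI cuts after the first base of each site, so after position 64.
Linear molecule, 1 cut → 2 fragments:
  1–64 → 64 bp
  65–111 → 47 bp
Sorted largest to smallest: 64, 47 bp.

64, 47 bp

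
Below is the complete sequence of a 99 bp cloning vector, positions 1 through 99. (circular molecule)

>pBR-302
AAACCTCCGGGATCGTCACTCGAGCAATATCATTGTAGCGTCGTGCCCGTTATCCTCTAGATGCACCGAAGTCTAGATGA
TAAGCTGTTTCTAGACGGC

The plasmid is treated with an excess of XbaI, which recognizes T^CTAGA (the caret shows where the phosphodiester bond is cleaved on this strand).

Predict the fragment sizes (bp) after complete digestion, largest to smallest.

XbaI sites (TCTAGA) start at positions 56, 72, 90.
XbaI cuts after the first base of each site, so after positions 56, 72, 90.
Circular molecule, 3 cuts → 3 fragments:
  57–72 → 16 bp
  73–90 → 18 bp
  91–99 then 1–56 → 9 + 56 = 65 bp
Sorted largest to smallest: 65, 18, 16 bp.

65, 18, 16 bp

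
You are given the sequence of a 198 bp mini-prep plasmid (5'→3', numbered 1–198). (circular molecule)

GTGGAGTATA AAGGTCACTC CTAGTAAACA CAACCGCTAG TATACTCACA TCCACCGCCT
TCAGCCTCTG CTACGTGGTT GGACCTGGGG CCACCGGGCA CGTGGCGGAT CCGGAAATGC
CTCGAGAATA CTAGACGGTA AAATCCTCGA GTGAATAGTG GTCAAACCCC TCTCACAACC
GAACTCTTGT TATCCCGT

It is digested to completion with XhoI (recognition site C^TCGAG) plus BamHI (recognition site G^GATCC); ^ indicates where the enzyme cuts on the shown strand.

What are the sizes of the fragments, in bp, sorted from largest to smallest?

159, 25, 14 bp

XhoI sites (CTCGAG) start at positions 121, 146.
XhoI cuts after the first base of each site, so after positions 121, 146.
The BamHI site (GGATCC) starts at position 107.
BamHI cuts after the first base of each site, so after position 107.
Combined cut positions: 107, 121, 146.
Circular molecule, 3 cuts → 3 fragments:
  108–121 → 14 bp
  122–146 → 25 bp
  147–198 then 1–107 → 52 + 107 = 159 bp
Sorted largest to smallest: 159, 25, 14 bp.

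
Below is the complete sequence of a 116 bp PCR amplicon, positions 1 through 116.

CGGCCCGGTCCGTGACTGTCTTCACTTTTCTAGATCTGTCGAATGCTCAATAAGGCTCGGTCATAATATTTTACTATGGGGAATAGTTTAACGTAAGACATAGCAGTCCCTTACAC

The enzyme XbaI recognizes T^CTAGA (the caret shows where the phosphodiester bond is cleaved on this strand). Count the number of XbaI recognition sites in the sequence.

TCTAGA occurs starting at position 29.
XbaI cuts at 1 site.

1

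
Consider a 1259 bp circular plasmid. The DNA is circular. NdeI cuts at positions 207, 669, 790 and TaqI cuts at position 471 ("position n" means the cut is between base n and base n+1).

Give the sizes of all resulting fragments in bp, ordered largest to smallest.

Combined cut positions (sorted): 207, 471, 669, 790.
Circular molecule, 4 cuts → 4 fragments:
  471 − 207 = 264 bp
  669 − 471 = 198 bp
  790 − 669 = 121 bp
  wrap: 1259 − 790 + 207 = 676 bp
Sorted largest to smallest: 676, 264, 198, 121 bp.

676, 264, 198, 121 bp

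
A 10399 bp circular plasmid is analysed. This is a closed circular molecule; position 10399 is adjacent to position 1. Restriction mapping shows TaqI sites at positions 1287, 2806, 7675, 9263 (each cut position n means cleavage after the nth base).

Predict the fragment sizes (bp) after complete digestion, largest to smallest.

4869, 2423, 1588, 1519 bp

Circular molecule, 4 cuts → 4 fragments:
  2806 − 1287 = 1519 bp
  7675 − 2806 = 4869 bp
  9263 − 7675 = 1588 bp
  wrap: 10399 − 9263 + 1287 = 2423 bp
Sorted largest to smallest: 4869, 2423, 1588, 1519 bp.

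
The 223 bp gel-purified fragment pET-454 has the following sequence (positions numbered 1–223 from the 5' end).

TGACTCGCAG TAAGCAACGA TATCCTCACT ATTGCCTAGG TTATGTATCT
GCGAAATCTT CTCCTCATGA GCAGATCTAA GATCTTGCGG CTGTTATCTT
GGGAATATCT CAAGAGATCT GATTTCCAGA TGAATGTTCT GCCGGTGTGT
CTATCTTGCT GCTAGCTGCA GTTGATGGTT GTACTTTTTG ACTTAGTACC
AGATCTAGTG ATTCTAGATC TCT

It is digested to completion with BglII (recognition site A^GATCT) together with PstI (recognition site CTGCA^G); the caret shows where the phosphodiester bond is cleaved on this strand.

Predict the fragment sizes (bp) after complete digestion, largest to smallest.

BglII sites (AGATCT) start at positions 73, 80, 115, 201, 216.
BglII cuts after the first base of each site, so after positions 73, 80, 115, 201, 216.
The PstI site (CTGCAG) starts at position 166.
PstI cuts after base 5 of each site (before the last base), so after position 170.
Combined cut positions: 73, 80, 115, 170, 201, 216.
Linear molecule, 6 cuts → 7 fragments:
  1–73 → 73 bp
  74–80 → 7 bp
  81–115 → 35 bp
  116–170 → 55 bp
  171–201 → 31 bp
  202–216 → 15 bp
  217–223 → 7 bp
Sorted largest to smallest: 73, 55, 35, 31, 15, 7, 7 bp.

73, 55, 35, 31, 15, 7, 7 bp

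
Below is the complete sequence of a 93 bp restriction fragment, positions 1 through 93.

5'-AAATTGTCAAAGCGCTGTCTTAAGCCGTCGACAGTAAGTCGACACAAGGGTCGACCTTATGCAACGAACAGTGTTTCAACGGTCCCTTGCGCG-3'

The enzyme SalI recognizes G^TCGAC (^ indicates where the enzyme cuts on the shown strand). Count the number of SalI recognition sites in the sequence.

GTCGAC occurs starting at positions 27, 38, 50.
SalI cuts at 3 sites.

3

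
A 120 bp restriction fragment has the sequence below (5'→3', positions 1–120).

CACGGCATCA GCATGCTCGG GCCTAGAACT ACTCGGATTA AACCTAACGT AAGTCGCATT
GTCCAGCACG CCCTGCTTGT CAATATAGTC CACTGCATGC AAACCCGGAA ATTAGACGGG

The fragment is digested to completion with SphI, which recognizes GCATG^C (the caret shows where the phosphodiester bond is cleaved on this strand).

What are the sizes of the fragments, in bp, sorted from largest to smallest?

SphI sites (GCATGC) start at positions 11, 95.
SphI cuts after base 5 of each site (before the last base), so after positions 15, 99.
Linear molecule, 2 cuts → 3 fragments:
  1–15 → 15 bp
  16–99 → 84 bp
  100–120 → 21 bp
Sorted largest to smallest: 84, 21, 15 bp.

84, 21, 15 bp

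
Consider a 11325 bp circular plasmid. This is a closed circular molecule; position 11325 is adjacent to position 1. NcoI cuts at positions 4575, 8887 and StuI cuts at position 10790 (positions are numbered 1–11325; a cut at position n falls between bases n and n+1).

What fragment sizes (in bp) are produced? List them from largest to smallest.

Combined cut positions (sorted): 4575, 8887, 10790.
Circular molecule, 3 cuts → 3 fragments:
  8887 − 4575 = 4312 bp
  10790 − 8887 = 1903 bp
  wrap: 11325 − 10790 + 4575 = 5110 bp
Sorted largest to smallest: 5110, 4312, 1903 bp.

5110, 4312, 1903 bp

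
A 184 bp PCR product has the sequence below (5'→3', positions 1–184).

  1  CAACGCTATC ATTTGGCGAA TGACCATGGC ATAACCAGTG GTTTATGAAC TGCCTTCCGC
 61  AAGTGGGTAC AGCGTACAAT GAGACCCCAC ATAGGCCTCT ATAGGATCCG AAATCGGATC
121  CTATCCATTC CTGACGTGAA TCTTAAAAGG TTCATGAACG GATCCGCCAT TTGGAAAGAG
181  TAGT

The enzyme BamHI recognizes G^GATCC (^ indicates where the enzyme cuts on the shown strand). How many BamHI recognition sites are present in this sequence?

GGATCC occurs starting at positions 104, 116, 160.
BamHI cuts at 3 sites.

3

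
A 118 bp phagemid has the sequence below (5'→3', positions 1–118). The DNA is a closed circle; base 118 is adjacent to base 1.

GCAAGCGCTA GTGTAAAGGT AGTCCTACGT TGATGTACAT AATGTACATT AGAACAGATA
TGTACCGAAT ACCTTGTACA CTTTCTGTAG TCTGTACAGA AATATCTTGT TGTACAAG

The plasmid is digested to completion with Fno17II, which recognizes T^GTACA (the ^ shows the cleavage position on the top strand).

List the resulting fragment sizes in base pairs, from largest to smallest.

41, 32, 18, 18, 9 bp

Fno17II sites (TGTACA) start at positions 34, 43, 75, 93, 111.
Fno17II cuts after the first base of each site, so after positions 34, 43, 75, 93, 111.
Circular molecule, 5 cuts → 5 fragments:
  35–43 → 9 bp
  44–75 → 32 bp
  76–93 → 18 bp
  94–111 → 18 bp
  112–118 then 1–34 → 7 + 34 = 41 bp
Sorted largest to smallest: 41, 32, 18, 18, 9 bp.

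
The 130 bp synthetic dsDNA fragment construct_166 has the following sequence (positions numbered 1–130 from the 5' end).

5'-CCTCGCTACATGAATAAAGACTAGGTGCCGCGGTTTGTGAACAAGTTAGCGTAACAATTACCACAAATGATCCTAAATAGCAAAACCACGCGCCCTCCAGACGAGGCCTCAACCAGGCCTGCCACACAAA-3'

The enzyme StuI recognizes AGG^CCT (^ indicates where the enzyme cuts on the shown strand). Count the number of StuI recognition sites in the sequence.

AGGCCT occurs starting at positions 104, 115.
StuI cuts at 2 sites.

2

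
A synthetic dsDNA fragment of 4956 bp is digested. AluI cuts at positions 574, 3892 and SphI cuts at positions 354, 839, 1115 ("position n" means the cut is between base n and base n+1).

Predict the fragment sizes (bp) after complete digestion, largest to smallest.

Combined cut positions (sorted): 354, 574, 839, 1115, 3892.
Linear molecule, 5 cuts → 6 fragments:
  354 − 0 = 354 bp
  574 − 354 = 220 bp
  839 − 574 = 265 bp
  1115 − 839 = 276 bp
  3892 − 1115 = 2777 bp
  4956 − 3892 = 1064 bp
Sorted largest to smallest: 2777, 1064, 354, 276, 265, 220 bp.

2777, 1064, 354, 276, 265, 220 bp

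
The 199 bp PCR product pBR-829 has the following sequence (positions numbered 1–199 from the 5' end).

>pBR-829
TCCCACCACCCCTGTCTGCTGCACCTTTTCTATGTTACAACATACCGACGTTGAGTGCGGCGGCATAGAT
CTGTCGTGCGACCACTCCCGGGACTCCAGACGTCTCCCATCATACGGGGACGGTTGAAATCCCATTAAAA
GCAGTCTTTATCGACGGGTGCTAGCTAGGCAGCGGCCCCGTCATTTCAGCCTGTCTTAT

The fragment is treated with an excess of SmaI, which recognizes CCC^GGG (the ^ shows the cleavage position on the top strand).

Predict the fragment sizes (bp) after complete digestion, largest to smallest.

110, 89 bp

The SmaI site (CCCGGG) starts at position 87.
SmaI cuts after base 3 of each site, so after position 89.
Linear molecule, 1 cut → 2 fragments:
  1–89 → 89 bp
  90–199 → 110 bp
Sorted largest to smallest: 110, 89 bp.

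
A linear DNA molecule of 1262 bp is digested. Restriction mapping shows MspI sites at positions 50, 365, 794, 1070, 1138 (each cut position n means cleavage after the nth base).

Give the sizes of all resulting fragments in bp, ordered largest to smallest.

429, 315, 276, 124, 68, 50 bp

Linear molecule, 5 cuts → 6 fragments:
  50 − 0 = 50 bp
  365 − 50 = 315 bp
  794 − 365 = 429 bp
  1070 − 794 = 276 bp
  1138 − 1070 = 68 bp
  1262 − 1138 = 124 bp
Sorted largest to smallest: 429, 315, 276, 124, 68, 50 bp.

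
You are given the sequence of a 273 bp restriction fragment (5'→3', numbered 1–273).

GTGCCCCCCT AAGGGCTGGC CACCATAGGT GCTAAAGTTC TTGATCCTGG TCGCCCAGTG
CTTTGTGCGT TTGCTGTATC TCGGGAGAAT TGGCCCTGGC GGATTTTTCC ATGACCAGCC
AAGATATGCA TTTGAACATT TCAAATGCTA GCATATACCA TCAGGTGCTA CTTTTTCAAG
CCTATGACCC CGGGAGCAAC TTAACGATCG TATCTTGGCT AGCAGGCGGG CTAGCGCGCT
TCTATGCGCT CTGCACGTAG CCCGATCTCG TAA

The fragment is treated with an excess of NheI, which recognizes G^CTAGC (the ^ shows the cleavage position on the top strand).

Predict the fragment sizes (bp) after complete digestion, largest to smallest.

147, 71, 43, 12 bp

NheI sites (GCTAGC) start at positions 147, 218, 230.
NheI cuts after the first base of each site, so after positions 147, 218, 230.
Linear molecule, 3 cuts → 4 fragments:
  1–147 → 147 bp
  148–218 → 71 bp
  219–230 → 12 bp
  231–273 → 43 bp
Sorted largest to smallest: 147, 71, 43, 12 bp.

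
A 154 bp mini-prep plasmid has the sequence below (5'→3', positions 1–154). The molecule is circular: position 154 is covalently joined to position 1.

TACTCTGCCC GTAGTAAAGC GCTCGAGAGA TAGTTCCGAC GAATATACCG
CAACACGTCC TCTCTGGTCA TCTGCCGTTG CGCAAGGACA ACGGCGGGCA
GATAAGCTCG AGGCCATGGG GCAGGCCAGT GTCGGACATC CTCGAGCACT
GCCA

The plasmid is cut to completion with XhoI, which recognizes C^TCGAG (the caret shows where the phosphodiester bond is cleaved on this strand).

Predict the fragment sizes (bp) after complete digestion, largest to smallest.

85, 35, 34 bp

XhoI sites (CTCGAG) start at positions 22, 107, 141.
XhoI cuts after the first base of each site, so after positions 22, 107, 141.
Circular molecule, 3 cuts → 3 fragments:
  23–107 → 85 bp
  108–141 → 34 bp
  142–154 then 1–22 → 13 + 22 = 35 bp
Sorted largest to smallest: 85, 35, 34 bp.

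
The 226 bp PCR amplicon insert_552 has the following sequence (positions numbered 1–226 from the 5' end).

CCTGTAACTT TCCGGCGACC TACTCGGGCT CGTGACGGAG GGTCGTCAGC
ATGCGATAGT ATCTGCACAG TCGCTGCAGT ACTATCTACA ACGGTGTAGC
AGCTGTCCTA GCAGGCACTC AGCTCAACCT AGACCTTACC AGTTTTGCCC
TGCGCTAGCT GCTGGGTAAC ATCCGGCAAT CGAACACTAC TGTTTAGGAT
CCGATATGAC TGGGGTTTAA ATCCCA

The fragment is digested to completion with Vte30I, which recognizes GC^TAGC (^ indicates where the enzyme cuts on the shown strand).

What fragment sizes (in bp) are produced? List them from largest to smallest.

155, 71 bp

The Vte30I site (GCTAGC) starts at position 154.
Vte30I cuts after base 2 of each site, so after position 155.
Linear molecule, 1 cut → 2 fragments:
  1–155 → 155 bp
  156–226 → 71 bp
Sorted largest to smallest: 155, 71 bp.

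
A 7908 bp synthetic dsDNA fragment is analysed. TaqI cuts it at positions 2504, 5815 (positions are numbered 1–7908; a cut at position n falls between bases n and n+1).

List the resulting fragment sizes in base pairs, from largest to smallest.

3311, 2504, 2093 bp

Linear molecule, 2 cuts → 3 fragments:
  2504 − 0 = 2504 bp
  5815 − 2504 = 3311 bp
  7908 − 5815 = 2093 bp
Sorted largest to smallest: 3311, 2504, 2093 bp.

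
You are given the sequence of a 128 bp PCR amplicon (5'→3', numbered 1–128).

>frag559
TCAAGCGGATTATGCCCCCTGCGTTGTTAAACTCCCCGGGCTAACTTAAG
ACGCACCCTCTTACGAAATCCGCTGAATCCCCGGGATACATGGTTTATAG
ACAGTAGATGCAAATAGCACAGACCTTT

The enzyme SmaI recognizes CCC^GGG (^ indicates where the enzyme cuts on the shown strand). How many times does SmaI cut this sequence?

2

CCCGGG occurs starting at positions 35, 80.
SmaI cuts at 2 sites.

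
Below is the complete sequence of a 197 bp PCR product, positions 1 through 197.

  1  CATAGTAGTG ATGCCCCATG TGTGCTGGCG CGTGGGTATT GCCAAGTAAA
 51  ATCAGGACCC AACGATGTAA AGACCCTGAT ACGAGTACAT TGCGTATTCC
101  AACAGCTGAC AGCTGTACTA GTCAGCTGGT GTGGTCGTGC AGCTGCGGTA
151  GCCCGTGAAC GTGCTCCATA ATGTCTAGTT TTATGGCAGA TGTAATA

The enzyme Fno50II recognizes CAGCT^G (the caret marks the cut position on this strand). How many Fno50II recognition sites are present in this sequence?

CAGCTG occurs starting at positions 103, 110, 123, 140.
Fno50II cuts at 4 sites.

4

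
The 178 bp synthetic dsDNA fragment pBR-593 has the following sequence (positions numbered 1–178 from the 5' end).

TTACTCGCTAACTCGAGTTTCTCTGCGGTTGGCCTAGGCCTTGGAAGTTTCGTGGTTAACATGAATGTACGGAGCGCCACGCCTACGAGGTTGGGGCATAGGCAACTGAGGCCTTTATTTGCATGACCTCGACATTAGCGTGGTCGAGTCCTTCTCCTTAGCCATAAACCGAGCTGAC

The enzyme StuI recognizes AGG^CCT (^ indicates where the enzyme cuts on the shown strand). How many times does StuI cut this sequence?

2

AGGCCT occurs starting at positions 36, 109.
StuI cuts at 2 sites.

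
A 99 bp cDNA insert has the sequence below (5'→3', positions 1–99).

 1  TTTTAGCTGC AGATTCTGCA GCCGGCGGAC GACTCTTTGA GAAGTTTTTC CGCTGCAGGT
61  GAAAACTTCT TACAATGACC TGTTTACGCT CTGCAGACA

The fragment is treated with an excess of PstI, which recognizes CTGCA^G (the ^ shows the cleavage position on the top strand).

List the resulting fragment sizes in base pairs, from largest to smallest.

38, 37, 11, 9, 4 bp

PstI sites (CTGCAG) start at positions 7, 16, 53, 91.
PstI cuts after base 5 of each site (before the last base), so after positions 11, 20, 57, 95.
Linear molecule, 4 cuts → 5 fragments:
  1–11 → 11 bp
  12–20 → 9 bp
  21–57 → 37 bp
  58–95 → 38 bp
  96–99 → 4 bp
Sorted largest to smallest: 38, 37, 11, 9, 4 bp.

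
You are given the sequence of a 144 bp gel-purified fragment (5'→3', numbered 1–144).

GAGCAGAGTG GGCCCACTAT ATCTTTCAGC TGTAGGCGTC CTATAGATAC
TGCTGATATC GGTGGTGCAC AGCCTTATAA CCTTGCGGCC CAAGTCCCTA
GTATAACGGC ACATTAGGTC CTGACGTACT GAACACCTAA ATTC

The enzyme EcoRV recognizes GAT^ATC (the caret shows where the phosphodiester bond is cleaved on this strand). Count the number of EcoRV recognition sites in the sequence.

1

GATATC occurs starting at position 55.
EcoRV cuts at 1 site.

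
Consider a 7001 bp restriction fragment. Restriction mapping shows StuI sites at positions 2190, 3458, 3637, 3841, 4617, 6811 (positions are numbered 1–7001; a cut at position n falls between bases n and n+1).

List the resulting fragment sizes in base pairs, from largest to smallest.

2194, 2190, 1268, 776, 204, 190, 179 bp

Linear molecule, 6 cuts → 7 fragments:
  2190 − 0 = 2190 bp
  3458 − 2190 = 1268 bp
  3637 − 3458 = 179 bp
  3841 − 3637 = 204 bp
  4617 − 3841 = 776 bp
  6811 − 4617 = 2194 bp
  7001 − 6811 = 190 bp
Sorted largest to smallest: 2194, 2190, 1268, 776, 204, 190, 179 bp.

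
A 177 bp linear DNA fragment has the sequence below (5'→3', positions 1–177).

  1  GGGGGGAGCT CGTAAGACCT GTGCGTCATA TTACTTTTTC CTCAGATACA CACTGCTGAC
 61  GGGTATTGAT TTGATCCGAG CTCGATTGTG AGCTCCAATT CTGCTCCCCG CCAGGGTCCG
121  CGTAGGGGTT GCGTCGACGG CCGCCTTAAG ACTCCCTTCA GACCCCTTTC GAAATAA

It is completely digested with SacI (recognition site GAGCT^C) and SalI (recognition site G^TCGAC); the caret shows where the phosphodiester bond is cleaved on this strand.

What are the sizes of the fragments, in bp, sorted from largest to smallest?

72, 44, 39, 12, 10 bp

SacI sites (GAGCTC) start at positions 6, 78, 90.
SacI cuts after base 5 of each site (before the last base), so after positions 10, 82, 94.
The SalI site (GTCGAC) starts at position 133.
SalI cuts after the first base of each site, so after position 133.
Combined cut positions: 10, 82, 94, 133.
Linear molecule, 4 cuts → 5 fragments:
  1–10 → 10 bp
  11–82 → 72 bp
  83–94 → 12 bp
  95–133 → 39 bp
  134–177 → 44 bp
Sorted largest to smallest: 72, 44, 39, 12, 10 bp.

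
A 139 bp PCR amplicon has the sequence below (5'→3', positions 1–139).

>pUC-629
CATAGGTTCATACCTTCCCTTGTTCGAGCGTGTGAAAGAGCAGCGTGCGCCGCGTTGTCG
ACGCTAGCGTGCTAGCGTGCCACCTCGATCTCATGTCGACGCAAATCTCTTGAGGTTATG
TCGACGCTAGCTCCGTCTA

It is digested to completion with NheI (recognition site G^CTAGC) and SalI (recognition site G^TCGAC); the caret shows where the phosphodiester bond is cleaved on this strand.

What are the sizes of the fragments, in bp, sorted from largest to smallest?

NheI sites (GCTAGC) start at positions 63, 71, 126.
NheI cuts after the first base of each site, so after positions 63, 71, 126.
SalI sites (GTCGAC) start at positions 57, 95, 120.
SalI cuts after the first base of each site, so after positions 57, 95, 120.
Combined cut positions: 57, 63, 71, 95, 120, 126.
Linear molecule, 6 cuts → 7 fragments:
  1–57 → 57 bp
  58–63 → 6 bp
  64–71 → 8 bp
  72–95 → 24 bp
  96–120 → 25 bp
  121–126 → 6 bp
  127–139 → 13 bp
Sorted largest to smallest: 57, 25, 24, 13, 8, 6, 6 bp.

57, 25, 24, 13, 8, 6, 6 bp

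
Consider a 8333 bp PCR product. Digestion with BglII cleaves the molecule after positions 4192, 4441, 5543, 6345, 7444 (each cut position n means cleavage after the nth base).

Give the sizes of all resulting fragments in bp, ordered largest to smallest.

4192, 1102, 1099, 889, 802, 249 bp

Linear molecule, 5 cuts → 6 fragments:
  4192 − 0 = 4192 bp
  4441 − 4192 = 249 bp
  5543 − 4441 = 1102 bp
  6345 − 5543 = 802 bp
  7444 − 6345 = 1099 bp
  8333 − 7444 = 889 bp
Sorted largest to smallest: 4192, 1102, 1099, 889, 802, 249 bp.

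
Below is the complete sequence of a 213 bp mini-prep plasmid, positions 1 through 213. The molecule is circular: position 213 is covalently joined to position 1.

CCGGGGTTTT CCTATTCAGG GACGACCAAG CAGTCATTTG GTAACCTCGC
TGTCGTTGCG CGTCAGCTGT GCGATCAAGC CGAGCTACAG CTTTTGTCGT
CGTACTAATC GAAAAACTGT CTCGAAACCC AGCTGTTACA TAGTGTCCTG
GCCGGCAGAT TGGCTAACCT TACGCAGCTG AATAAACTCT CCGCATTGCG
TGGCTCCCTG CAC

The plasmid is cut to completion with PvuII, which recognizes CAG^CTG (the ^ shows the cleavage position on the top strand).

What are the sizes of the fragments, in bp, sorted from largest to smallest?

PvuII sites (CAGCTG) start at positions 64, 130, 175.
PvuII cuts after base 3 of each site, so after positions 66, 132, 177.
Circular molecule, 3 cuts → 3 fragments:
  67–132 → 66 bp
  133–177 → 45 bp
  178–213 then 1–66 → 36 + 66 = 102 bp
Sorted largest to smallest: 102, 66, 45 bp.

102, 66, 45 bp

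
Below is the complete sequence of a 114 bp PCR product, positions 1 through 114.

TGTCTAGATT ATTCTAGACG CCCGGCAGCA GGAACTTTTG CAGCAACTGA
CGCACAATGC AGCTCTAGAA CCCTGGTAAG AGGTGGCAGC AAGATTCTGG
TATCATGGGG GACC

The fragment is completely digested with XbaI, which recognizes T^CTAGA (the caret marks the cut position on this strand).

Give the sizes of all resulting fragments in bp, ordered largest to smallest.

51, 50, 10, 3 bp

XbaI sites (TCTAGA) start at positions 3, 13, 64.
XbaI cuts after the first base of each site, so after positions 3, 13, 64.
Linear molecule, 3 cuts → 4 fragments:
  1–3 → 3 bp
  4–13 → 10 bp
  14–64 → 51 bp
  65–114 → 50 bp
Sorted largest to smallest: 51, 50, 10, 3 bp.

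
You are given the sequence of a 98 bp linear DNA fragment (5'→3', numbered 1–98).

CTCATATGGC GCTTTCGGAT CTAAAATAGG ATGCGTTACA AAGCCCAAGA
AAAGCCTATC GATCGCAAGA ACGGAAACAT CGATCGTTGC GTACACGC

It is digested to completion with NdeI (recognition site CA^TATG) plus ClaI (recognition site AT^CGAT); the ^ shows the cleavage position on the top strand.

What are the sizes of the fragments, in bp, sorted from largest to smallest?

55, 21, 18, 4 bp

The NdeI site (CATATG) starts at position 3.
NdeI cuts after base 2 of each site, so after position 4.
ClaI sites (ATCGAT) start at positions 58, 79.
ClaI cuts after base 2 of each site, so after positions 59, 80.
Combined cut positions: 4, 59, 80.
Linear molecule, 3 cuts → 4 fragments:
  1–4 → 4 bp
  5–59 → 55 bp
  60–80 → 21 bp
  81–98 → 18 bp
Sorted largest to smallest: 55, 21, 18, 4 bp.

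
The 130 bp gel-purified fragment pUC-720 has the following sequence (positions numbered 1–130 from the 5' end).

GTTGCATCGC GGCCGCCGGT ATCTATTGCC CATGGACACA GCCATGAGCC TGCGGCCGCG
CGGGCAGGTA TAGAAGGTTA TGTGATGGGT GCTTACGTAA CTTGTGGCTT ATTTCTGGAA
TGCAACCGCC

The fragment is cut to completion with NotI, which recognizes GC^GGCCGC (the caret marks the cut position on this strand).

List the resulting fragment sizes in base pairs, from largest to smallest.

77, 43, 10 bp

NotI sites (GCGGCCGC) start at positions 9, 52.
NotI cuts after base 2 of each site, so after positions 10, 53.
Linear molecule, 2 cuts → 3 fragments:
  1–10 → 10 bp
  11–53 → 43 bp
  54–130 → 77 bp
Sorted largest to smallest: 77, 43, 10 bp.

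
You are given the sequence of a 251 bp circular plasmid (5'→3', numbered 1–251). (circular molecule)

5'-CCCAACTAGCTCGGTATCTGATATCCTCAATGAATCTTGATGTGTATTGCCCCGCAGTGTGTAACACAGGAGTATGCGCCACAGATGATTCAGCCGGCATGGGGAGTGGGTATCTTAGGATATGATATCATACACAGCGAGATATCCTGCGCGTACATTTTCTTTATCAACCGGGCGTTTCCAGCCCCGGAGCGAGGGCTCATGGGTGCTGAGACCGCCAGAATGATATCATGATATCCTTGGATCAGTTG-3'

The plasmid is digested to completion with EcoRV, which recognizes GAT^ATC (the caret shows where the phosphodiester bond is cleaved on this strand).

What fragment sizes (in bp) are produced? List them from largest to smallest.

EcoRV sites (GATATC) start at positions 20, 124, 141, 225, 233.
EcoRV cuts after base 3 of each site, so after positions 22, 126, 143, 227, 235.
Circular molecule, 5 cuts → 5 fragments:
  23–126 → 104 bp
  127–143 → 17 bp
  144–227 → 84 bp
  228–235 → 8 bp
  236–251 then 1–22 → 16 + 22 = 38 bp
Sorted largest to smallest: 104, 84, 38, 17, 8 bp.

104, 84, 38, 17, 8 bp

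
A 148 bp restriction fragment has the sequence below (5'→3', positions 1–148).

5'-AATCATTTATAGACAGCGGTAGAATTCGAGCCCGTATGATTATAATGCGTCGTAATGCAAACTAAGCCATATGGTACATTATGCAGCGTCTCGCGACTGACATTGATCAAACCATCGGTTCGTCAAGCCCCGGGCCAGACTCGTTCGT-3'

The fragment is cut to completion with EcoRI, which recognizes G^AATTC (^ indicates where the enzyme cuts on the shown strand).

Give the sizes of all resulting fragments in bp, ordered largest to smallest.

126, 22 bp

The EcoRI site (GAATTC) starts at position 22.
EcoRI cuts after the first base of each site, so after position 22.
Linear molecule, 1 cut → 2 fragments:
  1–22 → 22 bp
  23–148 → 126 bp
Sorted largest to smallest: 126, 22 bp.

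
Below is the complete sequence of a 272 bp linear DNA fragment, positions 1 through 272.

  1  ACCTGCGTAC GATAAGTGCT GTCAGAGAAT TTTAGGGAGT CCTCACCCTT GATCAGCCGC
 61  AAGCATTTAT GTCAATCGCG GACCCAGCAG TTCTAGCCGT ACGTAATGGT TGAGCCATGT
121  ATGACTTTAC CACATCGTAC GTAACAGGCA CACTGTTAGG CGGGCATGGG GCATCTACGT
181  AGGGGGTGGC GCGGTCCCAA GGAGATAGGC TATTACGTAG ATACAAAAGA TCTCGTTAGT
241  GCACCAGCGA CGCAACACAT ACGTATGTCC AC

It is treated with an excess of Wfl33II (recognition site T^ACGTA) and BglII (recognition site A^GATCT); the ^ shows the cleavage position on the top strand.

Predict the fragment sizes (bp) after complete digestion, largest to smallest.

Wfl33II sites (TACGTA) start at positions 100, 138, 176, 214, 260.
Wfl33II cuts after the first base of each site, so after positions 100, 138, 176, 214, 260.
The BglII site (AGATCT) starts at position 228.
BglII cuts after the first base of each site, so after position 228.
Combined cut positions: 100, 138, 176, 214, 228, 260.
Linear molecule, 6 cuts → 7 fragments:
  1–100 → 100 bp
  101–138 → 38 bp
  139–176 → 38 bp
  177–214 → 38 bp
  215–228 → 14 bp
  229–260 → 32 bp
  261–272 → 12 bp
Sorted largest to smallest: 100, 38, 38, 38, 32, 14, 12 bp.

100, 38, 38, 38, 32, 14, 12 bp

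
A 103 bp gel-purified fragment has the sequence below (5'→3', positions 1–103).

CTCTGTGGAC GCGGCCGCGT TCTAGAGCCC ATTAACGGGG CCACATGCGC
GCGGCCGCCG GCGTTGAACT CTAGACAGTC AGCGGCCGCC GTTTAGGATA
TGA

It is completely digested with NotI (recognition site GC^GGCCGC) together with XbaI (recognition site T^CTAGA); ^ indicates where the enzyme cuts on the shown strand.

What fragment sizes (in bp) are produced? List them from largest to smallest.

31, 20, 18, 13, 12, 9 bp

NotI sites (GCGGCCGC) start at positions 11, 51, 82.
NotI cuts after base 2 of each site, so after positions 12, 52, 83.
XbaI sites (TCTAGA) start at positions 21, 70.
XbaI cuts after the first base of each site, so after positions 21, 70.
Combined cut positions: 12, 21, 52, 70, 83.
Linear molecule, 5 cuts → 6 fragments:
  1–12 → 12 bp
  13–21 → 9 bp
  22–52 → 31 bp
  53–70 → 18 bp
  71–83 → 13 bp
  84–103 → 20 bp
Sorted largest to smallest: 31, 20, 18, 13, 12, 9 bp.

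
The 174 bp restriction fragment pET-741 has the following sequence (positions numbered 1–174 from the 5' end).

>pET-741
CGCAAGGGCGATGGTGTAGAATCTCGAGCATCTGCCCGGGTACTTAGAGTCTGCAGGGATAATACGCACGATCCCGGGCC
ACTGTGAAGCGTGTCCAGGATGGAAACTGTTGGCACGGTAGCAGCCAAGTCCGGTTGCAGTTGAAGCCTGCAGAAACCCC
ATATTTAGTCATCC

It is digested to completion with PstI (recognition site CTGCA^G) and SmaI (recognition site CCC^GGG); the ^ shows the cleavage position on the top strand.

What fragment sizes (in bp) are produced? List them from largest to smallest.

77, 37, 22, 20, 18 bp

PstI sites (CTGCAG) start at positions 51, 148.
PstI cuts after base 5 of each site (before the last base), so after positions 55, 152.
SmaI sites (CCCGGG) start at positions 35, 73.
SmaI cuts after base 3 of each site, so after positions 37, 75.
Combined cut positions: 37, 55, 75, 152.
Linear molecule, 4 cuts → 5 fragments:
  1–37 → 37 bp
  38–55 → 18 bp
  56–75 → 20 bp
  76–152 → 77 bp
  153–174 → 22 bp
Sorted largest to smallest: 77, 37, 22, 20, 18 bp.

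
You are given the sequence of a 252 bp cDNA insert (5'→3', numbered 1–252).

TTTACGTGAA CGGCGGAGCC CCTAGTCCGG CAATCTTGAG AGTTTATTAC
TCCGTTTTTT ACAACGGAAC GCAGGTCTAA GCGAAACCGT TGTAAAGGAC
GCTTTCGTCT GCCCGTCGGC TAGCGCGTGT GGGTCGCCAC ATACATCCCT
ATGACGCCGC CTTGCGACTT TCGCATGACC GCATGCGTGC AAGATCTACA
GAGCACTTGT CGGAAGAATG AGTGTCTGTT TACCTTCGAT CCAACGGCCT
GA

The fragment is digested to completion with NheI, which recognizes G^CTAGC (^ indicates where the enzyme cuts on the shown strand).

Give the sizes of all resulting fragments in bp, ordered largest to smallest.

133, 119 bp

The NheI site (GCTAGC) starts at position 119.
NheI cuts after the first base of each site, so after position 119.
Linear molecule, 1 cut → 2 fragments:
  1–119 → 119 bp
  120–252 → 133 bp
Sorted largest to smallest: 133, 119 bp.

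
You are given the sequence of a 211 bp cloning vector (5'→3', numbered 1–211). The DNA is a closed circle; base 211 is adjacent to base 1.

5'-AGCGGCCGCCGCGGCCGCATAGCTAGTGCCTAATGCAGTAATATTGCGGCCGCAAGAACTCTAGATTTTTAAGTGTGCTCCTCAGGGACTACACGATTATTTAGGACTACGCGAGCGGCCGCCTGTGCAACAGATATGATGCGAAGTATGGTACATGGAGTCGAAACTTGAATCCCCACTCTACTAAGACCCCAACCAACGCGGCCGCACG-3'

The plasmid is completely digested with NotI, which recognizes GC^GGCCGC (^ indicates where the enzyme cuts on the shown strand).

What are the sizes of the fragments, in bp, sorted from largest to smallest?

NotI sites (GCGGCCGC) start at positions 2, 11, 46, 115, 201.
NotI cuts after base 2 of each site, so after positions 3, 12, 47, 116, 202.
Circular molecule, 5 cuts → 5 fragments:
  4–12 → 9 bp
  13–47 → 35 bp
  48–116 → 69 bp
  117–202 → 86 bp
  203–211 then 1–3 → 9 + 3 = 12 bp
Sorted largest to smallest: 86, 69, 35, 12, 9 bp.

86, 69, 35, 12, 9 bp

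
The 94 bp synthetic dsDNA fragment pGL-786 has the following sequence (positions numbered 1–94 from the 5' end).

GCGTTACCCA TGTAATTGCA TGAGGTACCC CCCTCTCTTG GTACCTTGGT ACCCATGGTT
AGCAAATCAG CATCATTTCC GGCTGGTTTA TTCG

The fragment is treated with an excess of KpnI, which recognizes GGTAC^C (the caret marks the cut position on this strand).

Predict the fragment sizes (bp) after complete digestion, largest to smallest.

42, 28, 16, 8 bp

KpnI sites (GGTACC) start at positions 24, 40, 48.
KpnI cuts after base 5 of each site (before the last base), so after positions 28, 44, 52.
Linear molecule, 3 cuts → 4 fragments:
  1–28 → 28 bp
  29–44 → 16 bp
  45–52 → 8 bp
  53–94 → 42 bp
Sorted largest to smallest: 42, 28, 16, 8 bp.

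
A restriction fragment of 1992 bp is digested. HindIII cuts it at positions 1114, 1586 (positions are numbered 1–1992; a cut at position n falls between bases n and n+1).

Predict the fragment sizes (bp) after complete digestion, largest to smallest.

1114, 472, 406 bp

Linear molecule, 2 cuts → 3 fragments:
  1114 − 0 = 1114 bp
  1586 − 1114 = 472 bp
  1992 − 1586 = 406 bp
Sorted largest to smallest: 1114, 472, 406 bp.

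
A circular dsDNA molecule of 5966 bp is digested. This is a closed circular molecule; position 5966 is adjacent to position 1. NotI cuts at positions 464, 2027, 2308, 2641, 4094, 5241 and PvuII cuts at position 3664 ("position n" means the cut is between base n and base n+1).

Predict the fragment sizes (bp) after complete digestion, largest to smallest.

Combined cut positions (sorted): 464, 2027, 2308, 2641, 3664, 4094, 5241.
Circular molecule, 7 cuts → 7 fragments:
  2027 − 464 = 1563 bp
  2308 − 2027 = 281 bp
  2641 − 2308 = 333 bp
  3664 − 2641 = 1023 bp
  4094 − 3664 = 430 bp
  5241 − 4094 = 1147 bp
  wrap: 5966 − 5241 + 464 = 1189 bp
Sorted largest to smallest: 1563, 1189, 1147, 1023, 430, 333, 281 bp.

1563, 1189, 1147, 1023, 430, 333, 281 bp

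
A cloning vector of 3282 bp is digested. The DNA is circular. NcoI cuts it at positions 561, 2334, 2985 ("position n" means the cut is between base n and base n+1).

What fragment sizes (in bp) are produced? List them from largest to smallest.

Circular molecule, 3 cuts → 3 fragments:
  2334 − 561 = 1773 bp
  2985 − 2334 = 651 bp
  wrap: 3282 − 2985 + 561 = 858 bp
Sorted largest to smallest: 1773, 858, 651 bp.

1773, 858, 651 bp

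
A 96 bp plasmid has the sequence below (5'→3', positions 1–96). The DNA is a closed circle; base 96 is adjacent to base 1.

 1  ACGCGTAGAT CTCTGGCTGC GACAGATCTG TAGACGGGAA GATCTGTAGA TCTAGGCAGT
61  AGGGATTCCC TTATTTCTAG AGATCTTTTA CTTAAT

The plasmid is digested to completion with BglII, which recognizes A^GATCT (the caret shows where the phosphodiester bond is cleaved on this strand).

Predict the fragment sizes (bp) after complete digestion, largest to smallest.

33, 22, 17, 16, 8 bp

BglII sites (AGATCT) start at positions 7, 24, 40, 48, 81.
BglII cuts after the first base of each site, so after positions 7, 24, 40, 48, 81.
Circular molecule, 5 cuts → 5 fragments:
  8–24 → 17 bp
  25–40 → 16 bp
  41–48 → 8 bp
  49–81 → 33 bp
  82–96 then 1–7 → 15 + 7 = 22 bp
Sorted largest to smallest: 33, 22, 17, 16, 8 bp.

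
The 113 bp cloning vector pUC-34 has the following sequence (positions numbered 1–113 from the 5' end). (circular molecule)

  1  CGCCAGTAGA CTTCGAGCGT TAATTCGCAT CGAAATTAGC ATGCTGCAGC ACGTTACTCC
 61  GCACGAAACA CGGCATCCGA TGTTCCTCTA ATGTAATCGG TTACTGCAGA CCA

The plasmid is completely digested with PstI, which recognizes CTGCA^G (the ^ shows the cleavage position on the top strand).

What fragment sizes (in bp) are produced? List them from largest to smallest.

60, 53 bp

PstI sites (CTGCAG) start at positions 44, 104.
PstI cuts after base 5 of each site (before the last base), so after positions 48, 108.
Circular molecule, 2 cuts → 2 fragments:
  49–108 → 60 bp
  109–113 then 1–48 → 5 + 48 = 53 bp
Sorted largest to smallest: 60, 53 bp.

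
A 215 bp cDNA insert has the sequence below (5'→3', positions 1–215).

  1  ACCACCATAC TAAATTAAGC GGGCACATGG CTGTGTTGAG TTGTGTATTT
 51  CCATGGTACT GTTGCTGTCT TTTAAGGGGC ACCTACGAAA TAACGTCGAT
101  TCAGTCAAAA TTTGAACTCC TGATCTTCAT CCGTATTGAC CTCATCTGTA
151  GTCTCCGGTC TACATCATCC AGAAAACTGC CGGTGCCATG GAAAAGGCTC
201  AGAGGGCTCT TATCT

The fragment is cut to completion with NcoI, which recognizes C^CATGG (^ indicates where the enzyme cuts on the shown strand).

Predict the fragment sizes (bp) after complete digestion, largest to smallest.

NcoI sites (CCATGG) start at positions 51, 186.
NcoI cuts after the first base of each site, so after positions 51, 186.
Linear molecule, 2 cuts → 3 fragments:
  1–51 → 51 bp
  52–186 → 135 bp
  187–215 → 29 bp
Sorted largest to smallest: 135, 51, 29 bp.

135, 51, 29 bp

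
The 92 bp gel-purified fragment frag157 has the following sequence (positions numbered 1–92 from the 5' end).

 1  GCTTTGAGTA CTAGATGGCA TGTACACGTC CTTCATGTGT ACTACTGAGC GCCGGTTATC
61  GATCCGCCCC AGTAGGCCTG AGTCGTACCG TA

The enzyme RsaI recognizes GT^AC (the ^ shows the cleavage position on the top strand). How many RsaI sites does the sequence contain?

4

GTAC occurs starting at positions 8, 22, 39, 85.
RsaI cuts at 4 sites.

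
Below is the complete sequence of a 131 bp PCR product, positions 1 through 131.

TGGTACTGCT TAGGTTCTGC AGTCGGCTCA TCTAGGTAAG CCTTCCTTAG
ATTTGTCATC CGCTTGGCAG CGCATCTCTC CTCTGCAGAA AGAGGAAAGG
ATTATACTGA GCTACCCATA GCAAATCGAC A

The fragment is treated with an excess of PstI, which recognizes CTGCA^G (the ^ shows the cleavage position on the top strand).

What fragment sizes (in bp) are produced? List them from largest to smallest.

PstI sites (CTGCAG) start at positions 17, 83.
PstI cuts after base 5 of each site (before the last base), so after positions 21, 87.
Linear molecule, 2 cuts → 3 fragments:
  1–21 → 21 bp
  22–87 → 66 bp
  88–131 → 44 bp
Sorted largest to smallest: 66, 44, 21 bp.

66, 44, 21 bp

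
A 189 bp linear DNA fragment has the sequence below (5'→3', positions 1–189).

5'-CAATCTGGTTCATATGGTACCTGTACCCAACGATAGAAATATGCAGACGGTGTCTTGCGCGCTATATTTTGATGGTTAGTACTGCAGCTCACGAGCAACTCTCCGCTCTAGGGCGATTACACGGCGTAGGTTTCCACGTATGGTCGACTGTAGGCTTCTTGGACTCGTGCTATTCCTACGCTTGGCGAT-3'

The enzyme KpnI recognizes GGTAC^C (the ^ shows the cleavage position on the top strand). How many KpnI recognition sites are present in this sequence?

1

GGTACC occurs starting at position 16.
KpnI cuts at 1 site.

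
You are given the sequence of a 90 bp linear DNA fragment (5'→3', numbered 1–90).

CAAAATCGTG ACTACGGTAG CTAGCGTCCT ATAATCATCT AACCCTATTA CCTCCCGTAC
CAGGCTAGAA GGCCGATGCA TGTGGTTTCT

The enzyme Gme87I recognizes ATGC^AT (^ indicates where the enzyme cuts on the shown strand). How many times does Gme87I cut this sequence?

ATGCAT occurs starting at position 76.
Gme87I cuts at 1 site.

1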